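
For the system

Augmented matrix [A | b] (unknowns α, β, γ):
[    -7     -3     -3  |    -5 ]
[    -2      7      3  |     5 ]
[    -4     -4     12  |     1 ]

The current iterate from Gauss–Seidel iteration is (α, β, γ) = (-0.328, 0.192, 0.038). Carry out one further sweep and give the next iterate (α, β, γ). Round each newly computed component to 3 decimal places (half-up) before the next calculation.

One sweep:
  α = (-5 - (-3)·0.192 - (-3)·0.038) / (-7) = 0.616
  β = (5 - (-2)·0.616 - (3)·0.038) / (7) = 0.874
  γ = (1 - (-4)·0.616 - (-4)·0.874) / (12) = 0.580

(0.616, 0.874, 0.580)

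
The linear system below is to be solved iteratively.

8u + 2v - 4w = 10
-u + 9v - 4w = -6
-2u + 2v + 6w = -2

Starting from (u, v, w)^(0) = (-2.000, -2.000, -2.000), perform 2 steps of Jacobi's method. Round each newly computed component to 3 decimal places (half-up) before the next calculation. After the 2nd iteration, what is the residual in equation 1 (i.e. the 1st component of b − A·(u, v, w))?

1.274

Iteration 1:
  u = (10 - (2)·-2.000 - (-4)·-2.000) / (8) = 0.750
  v = (-6 - (-1)·-2.000 - (-4)·-2.000) / (9) = -1.778
  w = (-2 - (-2)·-2.000 - (2)·-2.000) / (6) = -0.333
Iteration 2:
  u = (10 - (2)·-1.778 - (-4)·-0.333) / (8) = 1.528
  v = (-6 - (-1)·0.750 - (-4)·-0.333) / (9) = -0.731
  w = (-2 - (-2)·0.750 - (2)·-1.778) / (6) = 0.509
Residual b − A·x = (1.274, 4.143, -0.536)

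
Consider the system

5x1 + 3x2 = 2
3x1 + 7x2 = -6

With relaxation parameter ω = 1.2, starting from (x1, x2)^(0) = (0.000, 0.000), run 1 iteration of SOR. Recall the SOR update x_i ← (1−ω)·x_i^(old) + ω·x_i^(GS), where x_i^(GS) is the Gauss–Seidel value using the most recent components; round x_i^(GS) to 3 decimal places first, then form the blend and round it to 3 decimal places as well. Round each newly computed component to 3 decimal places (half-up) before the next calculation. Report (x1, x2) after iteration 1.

Iteration 1:
  x1: GS value = (2 - (3)·0.000) / (5) = 0.400;  x1 ← (1−ω)·0.000 + ω·0.400 = 0.480
  x2: GS value = (-6 - (3)·0.480) / (7) = -1.063;  x2 ← (1−ω)·0.000 + ω·-1.063 = -1.276

(0.480, -1.276)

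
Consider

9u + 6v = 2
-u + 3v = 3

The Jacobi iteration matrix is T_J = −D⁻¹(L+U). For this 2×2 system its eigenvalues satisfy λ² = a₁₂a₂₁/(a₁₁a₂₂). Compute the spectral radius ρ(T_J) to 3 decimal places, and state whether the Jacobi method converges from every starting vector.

0.471

a₁₂a₂₁/(a₁₁a₂₂) = (6)·(-1) / ((9)·(3)) = -0.222222
ρ = √|-0.222222| = √0.222222 = 0.471
ρ < 1, so Jacobi converges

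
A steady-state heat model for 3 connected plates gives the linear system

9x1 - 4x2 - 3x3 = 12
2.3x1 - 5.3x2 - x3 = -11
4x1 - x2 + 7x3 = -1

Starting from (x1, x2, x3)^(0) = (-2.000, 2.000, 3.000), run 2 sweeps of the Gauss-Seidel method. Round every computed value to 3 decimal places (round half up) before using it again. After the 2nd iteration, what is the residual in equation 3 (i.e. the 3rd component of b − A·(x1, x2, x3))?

Iteration 1:
  x1 = (12 - (-4)·2.000 - (-3)·3.000) / (9) = 3.222
  x2 = (-11 - (2.3)·3.222 - (-1)·3.000) / (-5.3) = 2.908
  x3 = (-1 - (4)·3.222 - (-1)·2.908) / (7) = -1.569
Iteration 2:
  x1 = (12 - (-4)·2.908 - (-3)·-1.569) / (9) = 2.103
  x2 = (-11 - (2.3)·2.103 - (-1)·-1.569) / (-5.3) = 3.284
  x3 = (-1 - (4)·2.103 - (-1)·3.284) / (7) = -0.875
Residual b − A·x = (3.584, 0.693, -0.003)

-0.003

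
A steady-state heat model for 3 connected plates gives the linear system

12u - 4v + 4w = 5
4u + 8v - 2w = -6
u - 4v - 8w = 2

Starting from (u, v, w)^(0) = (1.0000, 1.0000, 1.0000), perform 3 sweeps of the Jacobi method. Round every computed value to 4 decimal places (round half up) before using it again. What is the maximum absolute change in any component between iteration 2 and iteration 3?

Iteration 1:
  u = (5 - (-4)·1.0000 - (4)·1.0000) / (12) = 0.4167
  v = (-6 - (4)·1.0000 - (-2)·1.0000) / (8) = -1.0000
  w = (2 - (1)·1.0000 - (-4)·1.0000) / (-8) = -0.6250
Iteration 2:
  u = (5 - (-4)·-1.0000 - (4)·-0.6250) / (12) = 0.2917
  v = (-6 - (4)·0.4167 - (-2)·-0.6250) / (8) = -1.1146
  w = (2 - (1)·0.4167 - (-4)·-1.0000) / (-8) = 0.3021
Iteration 3:
  u = (5 - (-4)·-1.1146 - (4)·0.3021) / (12) = -0.0556
  v = (-6 - (4)·0.2917 - (-2)·0.3021) / (8) = -0.8203
  w = (2 - (1)·0.2917 - (-4)·-1.1146) / (-8) = 0.3438
Change: (-0.3473, 0.2943, 0.0417) → max |·| = 0.3473

0.3473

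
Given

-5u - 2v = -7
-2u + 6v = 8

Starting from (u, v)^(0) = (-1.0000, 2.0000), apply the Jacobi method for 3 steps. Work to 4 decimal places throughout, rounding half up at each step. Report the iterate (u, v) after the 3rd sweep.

(0.7867, 1.6667)

Iteration 1:
  u = (-7 - (-2)·2.0000) / (-5) = 0.6000
  v = (8 - (-2)·-1.0000) / (6) = 1.0000
Iteration 2:
  u = (-7 - (-2)·1.0000) / (-5) = 1.0000
  v = (8 - (-2)·0.6000) / (6) = 1.5333
Iteration 3:
  u = (-7 - (-2)·1.5333) / (-5) = 0.7867
  v = (8 - (-2)·1.0000) / (6) = 1.6667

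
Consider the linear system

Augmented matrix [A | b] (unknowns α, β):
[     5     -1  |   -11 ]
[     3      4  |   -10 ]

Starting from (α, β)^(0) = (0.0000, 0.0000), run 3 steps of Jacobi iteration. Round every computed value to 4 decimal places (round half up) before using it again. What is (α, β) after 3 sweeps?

(-2.3700, -0.4750)

Iteration 1:
  α = (-11 - (-1)·0.0000) / (5) = -2.2000
  β = (-10 - (3)·0.0000) / (4) = -2.5000
Iteration 2:
  α = (-11 - (-1)·-2.5000) / (5) = -2.7000
  β = (-10 - (3)·-2.2000) / (4) = -0.8500
Iteration 3:
  α = (-11 - (-1)·-0.8500) / (5) = -2.3700
  β = (-10 - (3)·-2.7000) / (4) = -0.4750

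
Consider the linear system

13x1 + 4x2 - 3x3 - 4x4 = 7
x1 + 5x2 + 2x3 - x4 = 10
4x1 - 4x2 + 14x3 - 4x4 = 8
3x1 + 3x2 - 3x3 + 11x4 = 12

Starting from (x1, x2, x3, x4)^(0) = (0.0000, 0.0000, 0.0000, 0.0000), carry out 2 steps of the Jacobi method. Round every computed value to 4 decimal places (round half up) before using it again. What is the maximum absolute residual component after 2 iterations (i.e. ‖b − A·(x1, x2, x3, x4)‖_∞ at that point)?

Iteration 1:
  x1 = (7 - (4)·0.0000 - (-3)·0.0000 - (-4)·0.0000) / (13) = 0.5385
  x2 = (10 - (1)·0.0000 - (2)·0.0000 - (-1)·0.0000) / (5) = 2.0000
  x3 = (8 - (4)·0.0000 - (-4)·0.0000 - (-4)·0.0000) / (14) = 0.5714
  x4 = (12 - (3)·0.0000 - (3)·0.0000 - (-3)·0.0000) / (11) = 1.0909
Iteration 2:
  x1 = (7 - (4)·2.0000 - (-3)·0.5714 - (-4)·1.0909) / (13) = 0.3906
  x2 = (10 - (1)·0.5385 - (2)·0.5714 - (-1)·1.0909) / (5) = 1.8819
  x3 = (8 - (4)·0.5385 - (-4)·2.0000 - (-4)·1.0909) / (14) = 1.3007
  x4 = (12 - (3)·0.5385 - (3)·2.0000 - (-3)·0.5714) / (11) = 0.5544
Residual b − A·x = (0.5143, -1.8471, -2.0270, 2.9862); ∞-norm = 2.9862

2.9862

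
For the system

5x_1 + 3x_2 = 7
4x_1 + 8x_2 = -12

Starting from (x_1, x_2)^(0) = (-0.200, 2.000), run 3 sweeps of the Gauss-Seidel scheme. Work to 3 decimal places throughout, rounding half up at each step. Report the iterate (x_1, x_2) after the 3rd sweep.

Iteration 1:
  x_1 = (7 - (3)·2.000) / (5) = 0.200
  x_2 = (-12 - (4)·0.200) / (8) = -1.600
Iteration 2:
  x_1 = (7 - (3)·-1.600) / (5) = 2.360
  x_2 = (-12 - (4)·2.360) / (8) = -2.680
Iteration 3:
  x_1 = (7 - (3)·-2.680) / (5) = 3.008
  x_2 = (-12 - (4)·3.008) / (8) = -3.004

(3.008, -3.004)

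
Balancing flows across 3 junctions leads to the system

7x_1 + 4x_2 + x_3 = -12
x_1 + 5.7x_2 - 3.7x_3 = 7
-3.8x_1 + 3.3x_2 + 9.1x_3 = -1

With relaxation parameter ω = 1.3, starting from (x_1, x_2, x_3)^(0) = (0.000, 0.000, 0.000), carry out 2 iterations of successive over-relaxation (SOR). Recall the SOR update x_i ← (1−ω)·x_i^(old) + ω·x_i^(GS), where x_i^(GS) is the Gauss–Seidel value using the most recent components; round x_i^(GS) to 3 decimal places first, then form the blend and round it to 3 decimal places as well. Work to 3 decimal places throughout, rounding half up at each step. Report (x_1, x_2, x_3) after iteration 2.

Iteration 1:
  x_1: GS value = (-12 - (4)·0.000 - (1)·0.000) / (7) = -1.714;  x_1 ← (1−ω)·0.000 + ω·-1.714 = -2.228
  x_2: GS value = (7 - (1)·-2.228 - (-3.7)·0.000) / (5.7) = 1.619;  x_2 ← (1−ω)·0.000 + ω·1.619 = 2.105
  x_3: GS value = (-1 - (-3.8)·-2.228 - (3.3)·2.105) / (9.1) = -1.804;  x_3 ← (1−ω)·0.000 + ω·-1.804 = -2.345
Iteration 2:
  x_1: GS value = (-12 - (4)·2.105 - (1)·-2.345) / (7) = -2.582;  x_1 ← (1−ω)·-2.228 + ω·-2.582 = -2.688
  x_2: GS value = (7 - (1)·-2.688 - (-3.7)·-2.345) / (5.7) = 0.177;  x_2 ← (1−ω)·2.105 + ω·0.177 = -0.401
  x_3: GS value = (-1 - (-3.8)·-2.688 - (3.3)·-0.401) / (9.1) = -1.087;  x_3 ← (1−ω)·-2.345 + ω·-1.087 = -0.710

(-2.688, -0.401, -0.710)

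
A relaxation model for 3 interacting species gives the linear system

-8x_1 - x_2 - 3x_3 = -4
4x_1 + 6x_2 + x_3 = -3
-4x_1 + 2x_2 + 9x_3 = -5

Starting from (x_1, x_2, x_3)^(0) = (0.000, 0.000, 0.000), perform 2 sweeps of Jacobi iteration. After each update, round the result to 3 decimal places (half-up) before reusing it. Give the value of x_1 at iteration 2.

0.771

Iteration 1:
  x_1 = (-4 - (-1)·0.000 - (-3)·0.000) / (-8) = 0.500
  x_2 = (-3 - (4)·0.000 - (1)·0.000) / (6) = -0.500
  x_3 = (-5 - (-4)·0.000 - (2)·0.000) / (9) = -0.556
Iteration 2:
  x_1 = (-4 - (-1)·-0.500 - (-3)·-0.556) / (-8) = 0.771
  x_2 = (-3 - (4)·0.500 - (1)·-0.556) / (6) = -0.741
  x_3 = (-5 - (-4)·0.500 - (2)·-0.500) / (9) = -0.222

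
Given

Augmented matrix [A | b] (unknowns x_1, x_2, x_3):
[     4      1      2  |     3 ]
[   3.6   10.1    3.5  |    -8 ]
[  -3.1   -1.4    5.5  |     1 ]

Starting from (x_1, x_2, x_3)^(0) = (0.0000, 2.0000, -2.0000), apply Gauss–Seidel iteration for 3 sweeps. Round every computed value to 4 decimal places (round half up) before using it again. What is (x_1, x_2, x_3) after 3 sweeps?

(0.9802, -1.1957, 0.4299)

Iteration 1:
  x_1 = (3 - (1)·2.0000 - (2)·-2.0000) / (4) = 1.2500
  x_2 = (-8 - (3.6)·1.2500 - (3.5)·-2.0000) / (10.1) = -0.5446
  x_3 = (1 - (-3.1)·1.2500 - (-1.4)·-0.5446) / (5.5) = 0.7477
Iteration 2:
  x_1 = (3 - (1)·-0.5446 - (2)·0.7477) / (4) = 0.5123
  x_2 = (-8 - (3.6)·0.5123 - (3.5)·0.7477) / (10.1) = -1.2338
  x_3 = (1 - (-3.1)·0.5123 - (-1.4)·-1.2338) / (5.5) = 0.1565
Iteration 3:
  x_1 = (3 - (1)·-1.2338 - (2)·0.1565) / (4) = 0.9802
  x_2 = (-8 - (3.6)·0.9802 - (3.5)·0.1565) / (10.1) = -1.1957
  x_3 = (1 - (-3.1)·0.9802 - (-1.4)·-1.1957) / (5.5) = 0.4299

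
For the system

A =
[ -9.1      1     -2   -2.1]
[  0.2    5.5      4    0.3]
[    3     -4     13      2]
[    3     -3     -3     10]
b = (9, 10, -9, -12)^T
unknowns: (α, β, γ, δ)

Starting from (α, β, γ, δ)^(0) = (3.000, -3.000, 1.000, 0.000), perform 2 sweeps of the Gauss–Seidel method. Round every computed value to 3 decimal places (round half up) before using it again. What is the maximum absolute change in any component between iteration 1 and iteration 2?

Iteration 1:
  α = (9 - (1)·-3.000 - (-2)·1.000 - (-2.1)·0.000) / (-9.1) = -1.538
  β = (10 - (0.2)·-1.538 - (4)·1.000 - (0.3)·0.000) / (5.5) = 1.147
  γ = (-9 - (3)·-1.538 - (-4)·1.147 - (2)·0.000) / (13) = 0.016
  δ = (-12 - (3)·-1.538 - (-3)·1.147 - (-3)·0.016) / (10) = -0.390
Iteration 2:
  α = (9 - (1)·1.147 - (-2)·0.016 - (-2.1)·-0.390) / (-9.1) = -0.776
  β = (10 - (0.2)·-0.776 - (4)·0.016 - (0.3)·-0.390) / (5.5) = 1.856
  γ = (-9 - (3)·-0.776 - (-4)·1.856 - (2)·-0.390) / (13) = 0.118
  δ = (-12 - (3)·-0.776 - (-3)·1.856 - (-3)·0.118) / (10) = -0.375
Change: (0.762, 0.709, 0.102, 0.015) → max |·| = 0.762

0.762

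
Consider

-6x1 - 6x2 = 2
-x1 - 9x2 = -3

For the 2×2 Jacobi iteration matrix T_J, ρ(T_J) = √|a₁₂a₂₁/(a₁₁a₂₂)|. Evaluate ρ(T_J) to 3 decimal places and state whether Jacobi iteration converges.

0.333

a₁₂a₂₁/(a₁₁a₂₂) = (-6)·(-1) / ((-6)·(-9)) = 0.111111
ρ = √|0.111111| = √0.111111 = 0.333
ρ < 1, so Jacobi converges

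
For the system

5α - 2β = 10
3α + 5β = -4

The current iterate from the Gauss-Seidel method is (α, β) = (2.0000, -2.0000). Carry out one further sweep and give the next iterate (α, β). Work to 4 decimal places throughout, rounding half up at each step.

One sweep:
  α = (10 - (-2)·-2.0000) / (5) = 1.2000
  β = (-4 - (3)·1.2000) / (5) = -1.5200

(1.2000, -1.5200)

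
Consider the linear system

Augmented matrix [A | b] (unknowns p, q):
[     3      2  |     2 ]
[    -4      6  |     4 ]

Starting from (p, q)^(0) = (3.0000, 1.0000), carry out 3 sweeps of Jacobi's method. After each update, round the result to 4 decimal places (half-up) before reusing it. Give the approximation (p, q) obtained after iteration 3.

(0.2222, -0.0741)

Iteration 1:
  p = (2 - (2)·1.0000) / (3) = 0.0000
  q = (4 - (-4)·3.0000) / (6) = 2.6667
Iteration 2:
  p = (2 - (2)·2.6667) / (3) = -1.1111
  q = (4 - (-4)·0.0000) / (6) = 0.6667
Iteration 3:
  p = (2 - (2)·0.6667) / (3) = 0.2222
  q = (4 - (-4)·-1.1111) / (6) = -0.0741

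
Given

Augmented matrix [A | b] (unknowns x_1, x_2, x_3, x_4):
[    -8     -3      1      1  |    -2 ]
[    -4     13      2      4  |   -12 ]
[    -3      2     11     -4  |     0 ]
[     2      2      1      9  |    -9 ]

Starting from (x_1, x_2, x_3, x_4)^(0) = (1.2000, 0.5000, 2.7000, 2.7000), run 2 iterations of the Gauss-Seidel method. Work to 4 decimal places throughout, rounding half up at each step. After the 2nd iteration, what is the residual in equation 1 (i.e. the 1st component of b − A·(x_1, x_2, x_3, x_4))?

5.8484

Iteration 1:
  x_1 = (-2 - (-3)·0.5000 - (1)·2.7000 - (1)·2.7000) / (-8) = 0.7375
  x_2 = (-12 - (-4)·0.7375 - (2)·2.7000 - (4)·2.7000) / (13) = -1.9423
  x_3 = (0 - (-3)·0.7375 - (2)·-1.9423 - (-4)·2.7000) / (11) = 1.5361
  x_4 = (-9 - (2)·0.7375 - (2)·-1.9423 - (1)·1.5361) / (9) = -0.9029
Iteration 2:
  x_1 = (-2 - (-3)·-1.9423 - (1)·1.5361 - (1)·-0.9029) / (-8) = 1.0575
  x_2 = (-12 - (-4)·1.0575 - (2)·1.5361 - (4)·-0.9029) / (13) = -0.5562
  x_3 = (0 - (-3)·1.0575 - (2)·-0.5562 - (-4)·-0.9029) / (11) = 0.0612
  x_4 = (-9 - (2)·1.0575 - (2)·-0.5562 - (1)·0.0612) / (9) = -1.1182
Residual b − A·x = (5.8484, 3.8110, -0.8611, 0.0000)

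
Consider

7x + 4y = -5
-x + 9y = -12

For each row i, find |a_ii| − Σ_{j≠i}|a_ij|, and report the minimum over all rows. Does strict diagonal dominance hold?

3

row 1: |7| − (4) = 3
row 2: |9| − (1) = 8
minimum over rows = 3 → strictly diagonally dominant (convergence guaranteed)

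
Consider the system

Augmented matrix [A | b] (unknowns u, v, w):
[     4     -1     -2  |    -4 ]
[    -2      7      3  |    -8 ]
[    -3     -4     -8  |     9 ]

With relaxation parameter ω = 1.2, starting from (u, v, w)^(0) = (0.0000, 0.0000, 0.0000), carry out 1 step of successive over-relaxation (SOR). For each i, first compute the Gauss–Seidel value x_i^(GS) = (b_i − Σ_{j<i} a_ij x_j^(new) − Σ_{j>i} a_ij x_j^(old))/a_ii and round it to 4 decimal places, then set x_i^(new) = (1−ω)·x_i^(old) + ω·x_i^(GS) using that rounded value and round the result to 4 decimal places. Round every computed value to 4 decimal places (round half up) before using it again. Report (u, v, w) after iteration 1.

(-1.2000, -1.7828, 0.2597)

Iteration 1:
  u: GS value = (-4 - (-1)·0.0000 - (-2)·0.0000) / (4) = -1.0000;  u ← (1−ω)·0.0000 + ω·-1.0000 = -1.2000
  v: GS value = (-8 - (-2)·-1.2000 - (3)·0.0000) / (7) = -1.4857;  v ← (1−ω)·0.0000 + ω·-1.4857 = -1.7828
  w: GS value = (9 - (-3)·-1.2000 - (-4)·-1.7828) / (-8) = 0.2164;  w ← (1−ω)·0.0000 + ω·0.2164 = 0.2597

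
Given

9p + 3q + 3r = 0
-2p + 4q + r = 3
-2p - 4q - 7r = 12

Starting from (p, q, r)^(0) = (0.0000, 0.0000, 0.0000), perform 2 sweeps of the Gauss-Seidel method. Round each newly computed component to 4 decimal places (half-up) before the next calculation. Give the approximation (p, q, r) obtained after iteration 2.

(0.4643, 1.5179, -2.7143)

Iteration 1:
  p = (0 - (3)·0.0000 - (3)·0.0000) / (9) = 0.0000
  q = (3 - (-2)·0.0000 - (1)·0.0000) / (4) = 0.7500
  r = (12 - (-2)·0.0000 - (-4)·0.7500) / (-7) = -2.1429
Iteration 2:
  p = (0 - (3)·0.7500 - (3)·-2.1429) / (9) = 0.4643
  q = (3 - (-2)·0.4643 - (1)·-2.1429) / (4) = 1.5179
  r = (12 - (-2)·0.4643 - (-4)·1.5179) / (-7) = -2.7143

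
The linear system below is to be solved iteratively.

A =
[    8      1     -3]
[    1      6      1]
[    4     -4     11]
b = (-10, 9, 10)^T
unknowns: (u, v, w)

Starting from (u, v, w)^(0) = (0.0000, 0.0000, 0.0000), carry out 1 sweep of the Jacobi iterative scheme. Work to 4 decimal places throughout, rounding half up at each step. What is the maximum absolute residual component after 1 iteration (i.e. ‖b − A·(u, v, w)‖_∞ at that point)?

Iteration 1:
  u = (-10 - (1)·0.0000 - (-3)·0.0000) / (8) = -1.2500
  v = (9 - (1)·0.0000 - (1)·0.0000) / (6) = 1.5000
  w = (10 - (4)·0.0000 - (-4)·0.0000) / (11) = 0.9091
Residual b − A·x = (1.2273, 0.3409, 10.9999); ∞-norm = 10.9999

10.9999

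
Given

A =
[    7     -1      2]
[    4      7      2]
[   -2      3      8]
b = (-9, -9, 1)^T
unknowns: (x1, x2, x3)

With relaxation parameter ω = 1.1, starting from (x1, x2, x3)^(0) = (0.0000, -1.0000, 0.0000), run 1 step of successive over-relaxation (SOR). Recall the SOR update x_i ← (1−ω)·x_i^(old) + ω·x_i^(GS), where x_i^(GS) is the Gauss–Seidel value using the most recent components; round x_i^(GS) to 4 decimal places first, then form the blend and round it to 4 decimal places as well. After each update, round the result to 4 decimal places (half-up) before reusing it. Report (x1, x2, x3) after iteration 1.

Iteration 1:
  x1: GS value = (-9 - (-1)·-1.0000 - (2)·0.0000) / (7) = -1.4286;  x1 ← (1−ω)·0.0000 + ω·-1.4286 = -1.5715
  x2: GS value = (-9 - (4)·-1.5715 - (2)·0.0000) / (7) = -0.3877;  x2 ← (1−ω)·-1.0000 + ω·-0.3877 = -0.3265
  x3: GS value = (1 - (-2)·-1.5715 - (3)·-0.3265) / (8) = -0.1454;  x3 ← (1−ω)·0.0000 + ω·-0.1454 = -0.1599

(-1.5715, -0.3265, -0.1599)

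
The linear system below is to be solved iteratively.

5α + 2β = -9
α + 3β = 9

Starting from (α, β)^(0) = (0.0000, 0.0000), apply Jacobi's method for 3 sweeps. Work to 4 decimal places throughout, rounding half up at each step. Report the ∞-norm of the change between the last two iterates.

0.4000

Iteration 1:
  α = (-9 - (2)·0.0000) / (5) = -1.8000
  β = (9 - (1)·0.0000) / (3) = 3.0000
Iteration 2:
  α = (-9 - (2)·3.0000) / (5) = -3.0000
  β = (9 - (1)·-1.8000) / (3) = 3.6000
Iteration 3:
  α = (-9 - (2)·3.6000) / (5) = -3.2400
  β = (9 - (1)·-3.0000) / (3) = 4.0000
Change: (-0.2400, 0.4000) → max |·| = 0.4000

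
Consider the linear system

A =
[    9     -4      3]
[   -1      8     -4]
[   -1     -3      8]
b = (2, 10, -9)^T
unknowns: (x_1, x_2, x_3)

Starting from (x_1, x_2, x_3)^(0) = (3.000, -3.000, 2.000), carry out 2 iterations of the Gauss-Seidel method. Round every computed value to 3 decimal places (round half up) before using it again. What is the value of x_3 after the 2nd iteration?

Iteration 1:
  x_1 = (2 - (-4)·-3.000 - (3)·2.000) / (9) = -1.778
  x_2 = (10 - (-1)·-1.778 - (-4)·2.000) / (8) = 2.028
  x_3 = (-9 - (-1)·-1.778 - (-3)·2.028) / (8) = -0.587
Iteration 2:
  x_1 = (2 - (-4)·2.028 - (3)·-0.587) / (9) = 1.319
  x_2 = (10 - (-1)·1.319 - (-4)·-0.587) / (8) = 1.121
  x_3 = (-9 - (-1)·1.319 - (-3)·1.121) / (8) = -0.540

-0.540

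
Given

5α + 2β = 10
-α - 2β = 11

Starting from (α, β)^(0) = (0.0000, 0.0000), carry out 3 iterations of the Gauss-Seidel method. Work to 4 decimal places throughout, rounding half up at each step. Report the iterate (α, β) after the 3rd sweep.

(5.1200, -8.0600)

Iteration 1:
  α = (10 - (2)·0.0000) / (5) = 2.0000
  β = (11 - (-1)·2.0000) / (-2) = -6.5000
Iteration 2:
  α = (10 - (2)·-6.5000) / (5) = 4.6000
  β = (11 - (-1)·4.6000) / (-2) = -7.8000
Iteration 3:
  α = (10 - (2)·-7.8000) / (5) = 5.1200
  β = (11 - (-1)·5.1200) / (-2) = -8.0600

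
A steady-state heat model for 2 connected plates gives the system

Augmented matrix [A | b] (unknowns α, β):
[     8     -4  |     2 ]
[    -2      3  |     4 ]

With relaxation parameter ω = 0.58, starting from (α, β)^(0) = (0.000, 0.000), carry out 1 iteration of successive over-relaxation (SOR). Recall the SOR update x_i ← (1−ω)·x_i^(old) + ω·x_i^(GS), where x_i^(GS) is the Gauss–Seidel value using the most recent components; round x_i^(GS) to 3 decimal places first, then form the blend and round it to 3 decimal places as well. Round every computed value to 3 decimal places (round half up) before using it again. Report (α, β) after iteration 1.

Iteration 1:
  α: GS value = (2 - (-4)·0.000) / (8) = 0.250;  α ← (1−ω)·0.000 + ω·0.250 = 0.145
  β: GS value = (4 - (-2)·0.145) / (3) = 1.430;  β ← (1−ω)·0.000 + ω·1.430 = 0.829

(0.145, 0.829)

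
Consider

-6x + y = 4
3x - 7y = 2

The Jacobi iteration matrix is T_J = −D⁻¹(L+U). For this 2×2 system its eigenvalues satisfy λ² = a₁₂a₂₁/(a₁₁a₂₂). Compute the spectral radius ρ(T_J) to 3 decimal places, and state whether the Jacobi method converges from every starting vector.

a₁₂a₂₁/(a₁₁a₂₂) = (1)·(3) / ((-6)·(-7)) = 0.071429
ρ = √|0.071429| = √0.071429 = 0.267
ρ < 1, so Jacobi converges

0.267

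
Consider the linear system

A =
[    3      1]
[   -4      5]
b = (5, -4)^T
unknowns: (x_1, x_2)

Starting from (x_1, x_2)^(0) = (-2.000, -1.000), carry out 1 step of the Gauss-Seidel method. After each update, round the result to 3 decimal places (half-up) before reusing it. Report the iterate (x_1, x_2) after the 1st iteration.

(2.000, 0.800)

Iteration 1:
  x_1 = (5 - (1)·-1.000) / (3) = 2.000
  x_2 = (-4 - (-4)·2.000) / (5) = 0.800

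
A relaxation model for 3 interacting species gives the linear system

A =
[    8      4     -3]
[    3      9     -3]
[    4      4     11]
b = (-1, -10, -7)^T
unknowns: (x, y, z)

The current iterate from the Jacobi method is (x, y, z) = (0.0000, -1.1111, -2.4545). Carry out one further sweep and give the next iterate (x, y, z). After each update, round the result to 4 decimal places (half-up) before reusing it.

(-0.4899, -1.9293, -0.2323)

One sweep:
  x = (-1 - (4)·-1.1111 - (-3)·-2.4545) / (8) = -0.4899
  y = (-10 - (3)·0.0000 - (-3)·-2.4545) / (9) = -1.9293
  z = (-7 - (4)·0.0000 - (4)·-1.1111) / (11) = -0.2323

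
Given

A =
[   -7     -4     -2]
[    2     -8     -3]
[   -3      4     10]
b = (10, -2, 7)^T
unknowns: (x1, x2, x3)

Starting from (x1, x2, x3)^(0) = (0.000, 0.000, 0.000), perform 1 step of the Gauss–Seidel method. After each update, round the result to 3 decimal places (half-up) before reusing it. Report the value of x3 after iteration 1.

Iteration 1:
  x1 = (10 - (-4)·0.000 - (-2)·0.000) / (-7) = -1.429
  x2 = (-2 - (2)·-1.429 - (-3)·0.000) / (-8) = -0.107
  x3 = (7 - (-3)·-1.429 - (4)·-0.107) / (10) = 0.314

0.314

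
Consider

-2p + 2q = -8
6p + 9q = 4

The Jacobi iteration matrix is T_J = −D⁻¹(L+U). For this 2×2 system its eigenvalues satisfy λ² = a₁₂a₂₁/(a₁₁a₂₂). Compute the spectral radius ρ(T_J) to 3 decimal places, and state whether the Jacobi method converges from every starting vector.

0.816

a₁₂a₂₁/(a₁₁a₂₂) = (2)·(6) / ((-2)·(9)) = -0.666667
ρ = √|-0.666667| = √0.666667 = 0.816
ρ < 1, so Jacobi converges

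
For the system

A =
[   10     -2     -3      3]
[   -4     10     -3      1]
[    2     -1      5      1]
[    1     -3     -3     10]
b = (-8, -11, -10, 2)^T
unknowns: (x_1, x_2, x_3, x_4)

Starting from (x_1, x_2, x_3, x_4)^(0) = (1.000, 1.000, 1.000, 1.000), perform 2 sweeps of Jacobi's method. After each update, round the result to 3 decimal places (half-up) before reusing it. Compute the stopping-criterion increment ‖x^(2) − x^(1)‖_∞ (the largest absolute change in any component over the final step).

1.630

Iteration 1:
  x_1 = (-8 - (-2)·1.000 - (-3)·1.000 - (3)·1.000) / (10) = -0.600
  x_2 = (-11 - (-4)·1.000 - (-3)·1.000 - (1)·1.000) / (10) = -0.500
  x_3 = (-10 - (2)·1.000 - (-1)·1.000 - (1)·1.000) / (5) = -2.400
  x_4 = (2 - (1)·1.000 - (-3)·1.000 - (-3)·1.000) / (10) = 0.700
Iteration 2:
  x_1 = (-8 - (-2)·-0.500 - (-3)·-2.400 - (3)·0.700) / (10) = -1.830
  x_2 = (-11 - (-4)·-0.600 - (-3)·-2.400 - (1)·0.700) / (10) = -2.130
  x_3 = (-10 - (2)·-0.600 - (-1)·-0.500 - (1)·0.700) / (5) = -2.000
  x_4 = (2 - (1)·-0.600 - (-3)·-0.500 - (-3)·-2.400) / (10) = -0.610
Change: (-1.230, -1.630, 0.400, -1.310) → max |·| = 1.630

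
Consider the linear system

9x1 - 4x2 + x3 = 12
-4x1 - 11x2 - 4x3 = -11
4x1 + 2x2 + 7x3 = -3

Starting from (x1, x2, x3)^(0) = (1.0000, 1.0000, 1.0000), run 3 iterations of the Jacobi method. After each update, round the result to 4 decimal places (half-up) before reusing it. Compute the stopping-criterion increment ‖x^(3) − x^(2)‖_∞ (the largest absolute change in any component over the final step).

Iteration 1:
  x1 = (12 - (-4)·1.0000 - (1)·1.0000) / (9) = 1.6667
  x2 = (-11 - (-4)·1.0000 - (-4)·1.0000) / (-11) = 0.2727
  x3 = (-3 - (4)·1.0000 - (2)·1.0000) / (7) = -1.2857
Iteration 2:
  x1 = (12 - (-4)·0.2727 - (1)·-1.2857) / (9) = 1.5974
  x2 = (-11 - (-4)·1.6667 - (-4)·-1.2857) / (-11) = 0.8615
  x3 = (-3 - (4)·1.6667 - (2)·0.2727) / (7) = -1.4589
Iteration 3:
  x1 = (12 - (-4)·0.8615 - (1)·-1.4589) / (9) = 1.8783
  x2 = (-11 - (-4)·1.5974 - (-4)·-1.4589) / (-11) = 0.9496
  x3 = (-3 - (4)·1.5974 - (2)·0.8615) / (7) = -1.5875
Change: (0.2809, 0.0881, -0.1286) → max |·| = 0.2809

0.2809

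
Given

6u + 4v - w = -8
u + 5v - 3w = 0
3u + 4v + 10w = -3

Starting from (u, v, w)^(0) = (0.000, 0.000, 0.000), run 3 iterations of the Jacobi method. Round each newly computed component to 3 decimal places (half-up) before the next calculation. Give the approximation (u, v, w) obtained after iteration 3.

(-1.375, 0.337, 0.080)

Iteration 1:
  u = (-8 - (4)·0.000 - (-1)·0.000) / (6) = -1.333
  v = (0 - (1)·0.000 - (-3)·0.000) / (5) = 0.000
  w = (-3 - (3)·0.000 - (4)·0.000) / (10) = -0.300
Iteration 2:
  u = (-8 - (4)·0.000 - (-1)·-0.300) / (6) = -1.383
  v = (0 - (1)·-1.333 - (-3)·-0.300) / (5) = 0.087
  w = (-3 - (3)·-1.333 - (4)·0.000) / (10) = 0.100
Iteration 3:
  u = (-8 - (4)·0.087 - (-1)·0.100) / (6) = -1.375
  v = (0 - (1)·-1.383 - (-3)·0.100) / (5) = 0.337
  w = (-3 - (3)·-1.383 - (4)·0.087) / (10) = 0.080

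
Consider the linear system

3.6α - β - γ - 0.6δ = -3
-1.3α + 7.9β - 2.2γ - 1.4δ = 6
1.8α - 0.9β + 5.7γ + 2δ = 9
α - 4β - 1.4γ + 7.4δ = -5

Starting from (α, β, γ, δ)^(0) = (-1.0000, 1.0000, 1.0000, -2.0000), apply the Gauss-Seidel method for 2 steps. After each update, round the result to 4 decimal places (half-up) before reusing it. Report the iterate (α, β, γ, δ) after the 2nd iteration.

Iteration 1:
  α = (-3 - (-1)·1.0000 - (-1)·1.0000 - (-0.6)·-2.0000) / (3.6) = -0.6111
  β = (6 - (-1.3)·-0.6111 - (-2.2)·1.0000 - (-1.4)·-2.0000) / (7.9) = 0.5830
  γ = (9 - (1.8)·-0.6111 - (-0.9)·0.5830 - (2)·-2.0000) / (5.7) = 2.5657
  δ = (-5 - (1)·-0.6111 - (-4)·0.5830 - (-1.4)·2.5657) / (7.4) = 0.2074
Iteration 2:
  α = (-3 - (-1)·0.5830 - (-1)·2.5657 - (-0.6)·0.2074) / (3.6) = 0.0759
  β = (6 - (-1.3)·0.0759 - (-2.2)·2.5657 - (-1.4)·0.2074) / (7.9) = 1.5232
  γ = (9 - (1.8)·0.0759 - (-0.9)·1.5232 - (2)·0.2074) / (5.7) = 1.7227
  δ = (-5 - (1)·0.0759 - (-4)·1.5232 - (-1.4)·1.7227) / (7.4) = 0.4633

(0.0759, 1.5232, 1.7227, 0.4633)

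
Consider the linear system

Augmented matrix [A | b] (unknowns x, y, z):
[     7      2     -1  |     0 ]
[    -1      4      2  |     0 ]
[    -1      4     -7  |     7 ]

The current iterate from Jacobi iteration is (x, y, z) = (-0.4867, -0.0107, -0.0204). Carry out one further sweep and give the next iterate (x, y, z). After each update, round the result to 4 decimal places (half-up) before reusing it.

(0.0001, -0.1115, -0.9366)

One sweep:
  x = (0 - (2)·-0.0107 - (-1)·-0.0204) / (7) = 0.0001
  y = (0 - (-1)·-0.4867 - (2)·-0.0204) / (4) = -0.1115
  z = (7 - (-1)·-0.4867 - (4)·-0.0107) / (-7) = -0.9366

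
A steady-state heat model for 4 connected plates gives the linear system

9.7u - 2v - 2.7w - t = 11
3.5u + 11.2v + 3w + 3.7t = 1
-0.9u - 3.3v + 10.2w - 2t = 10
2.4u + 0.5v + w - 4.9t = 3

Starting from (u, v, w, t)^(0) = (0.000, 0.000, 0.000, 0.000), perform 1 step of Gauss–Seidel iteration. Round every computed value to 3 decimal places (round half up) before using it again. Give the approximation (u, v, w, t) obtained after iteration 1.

(1.134, -0.265, 0.995, 0.119)

Iteration 1:
  u = (11 - (-2)·0.000 - (-2.7)·0.000 - (-1)·0.000) / (9.7) = 1.134
  v = (1 - (3.5)·1.134 - (3)·0.000 - (3.7)·0.000) / (11.2) = -0.265
  w = (10 - (-0.9)·1.134 - (-3.3)·-0.265 - (-2)·0.000) / (10.2) = 0.995
  t = (3 - (2.4)·1.134 - (0.5)·-0.265 - (1)·0.995) / (-4.9) = 0.119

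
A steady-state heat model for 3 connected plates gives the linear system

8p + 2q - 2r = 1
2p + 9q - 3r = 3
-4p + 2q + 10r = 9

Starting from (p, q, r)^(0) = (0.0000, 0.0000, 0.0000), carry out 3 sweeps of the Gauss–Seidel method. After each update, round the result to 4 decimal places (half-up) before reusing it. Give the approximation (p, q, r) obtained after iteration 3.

(0.2062, 0.5856, 0.8654)

Iteration 1:
  p = (1 - (2)·0.0000 - (-2)·0.0000) / (8) = 0.1250
  q = (3 - (2)·0.1250 - (-3)·0.0000) / (9) = 0.3056
  r = (9 - (-4)·0.1250 - (2)·0.3056) / (10) = 0.8889
Iteration 2:
  p = (1 - (2)·0.3056 - (-2)·0.8889) / (8) = 0.2708
  q = (3 - (2)·0.2708 - (-3)·0.8889) / (9) = 0.5695
  r = (9 - (-4)·0.2708 - (2)·0.5695) / (10) = 0.8944
Iteration 3:
  p = (1 - (2)·0.5695 - (-2)·0.8944) / (8) = 0.2062
  q = (3 - (2)·0.2062 - (-3)·0.8944) / (9) = 0.5856
  r = (9 - (-4)·0.2062 - (2)·0.5856) / (10) = 0.8654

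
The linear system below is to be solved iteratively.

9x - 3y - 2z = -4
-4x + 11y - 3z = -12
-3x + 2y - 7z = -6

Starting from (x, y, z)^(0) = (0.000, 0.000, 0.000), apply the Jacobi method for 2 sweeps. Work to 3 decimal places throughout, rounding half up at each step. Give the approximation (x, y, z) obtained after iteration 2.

Iteration 1:
  x = (-4 - (-3)·0.000 - (-2)·0.000) / (9) = -0.444
  y = (-12 - (-4)·0.000 - (-3)·0.000) / (11) = -1.091
  z = (-6 - (-3)·0.000 - (2)·0.000) / (-7) = 0.857
Iteration 2:
  x = (-4 - (-3)·-1.091 - (-2)·0.857) / (9) = -0.618
  y = (-12 - (-4)·-0.444 - (-3)·0.857) / (11) = -1.019
  z = (-6 - (-3)·-0.444 - (2)·-1.091) / (-7) = 0.736

(-0.618, -1.019, 0.736)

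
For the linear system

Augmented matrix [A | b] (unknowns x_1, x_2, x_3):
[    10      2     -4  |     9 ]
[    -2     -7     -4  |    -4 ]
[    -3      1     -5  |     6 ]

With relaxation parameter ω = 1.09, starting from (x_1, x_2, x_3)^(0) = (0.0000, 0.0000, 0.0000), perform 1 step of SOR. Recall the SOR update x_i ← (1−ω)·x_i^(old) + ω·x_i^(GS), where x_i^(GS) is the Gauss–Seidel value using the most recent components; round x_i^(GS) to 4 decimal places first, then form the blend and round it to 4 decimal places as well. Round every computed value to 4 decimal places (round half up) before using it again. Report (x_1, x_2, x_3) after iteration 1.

Iteration 1:
  x_1: GS value = (9 - (2)·0.0000 - (-4)·0.0000) / (10) = 0.9000;  x_1 ← (1−ω)·0.0000 + ω·0.9000 = 0.9810
  x_2: GS value = (-4 - (-2)·0.9810 - (-4)·0.0000) / (-7) = 0.2911;  x_2 ← (1−ω)·0.0000 + ω·0.2911 = 0.3173
  x_3: GS value = (6 - (-3)·0.9810 - (1)·0.3173) / (-5) = -1.7251;  x_3 ← (1−ω)·0.0000 + ω·-1.7251 = -1.8804

(0.9810, 0.3173, -1.8804)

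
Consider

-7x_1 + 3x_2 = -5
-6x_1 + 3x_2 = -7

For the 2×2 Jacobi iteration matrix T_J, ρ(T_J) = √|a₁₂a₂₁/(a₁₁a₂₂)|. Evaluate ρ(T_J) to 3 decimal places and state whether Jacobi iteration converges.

0.926

a₁₂a₂₁/(a₁₁a₂₂) = (3)·(-6) / ((-7)·(3)) = 0.857143
ρ = √|0.857143| = √0.857143 = 0.926
ρ < 1, so Jacobi converges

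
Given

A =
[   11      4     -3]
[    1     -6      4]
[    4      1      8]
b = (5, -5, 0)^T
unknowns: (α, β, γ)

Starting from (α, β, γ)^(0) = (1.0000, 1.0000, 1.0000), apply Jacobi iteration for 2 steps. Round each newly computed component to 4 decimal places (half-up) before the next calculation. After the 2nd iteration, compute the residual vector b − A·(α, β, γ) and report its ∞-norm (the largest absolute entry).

Iteration 1:
  α = (5 - (4)·1.0000 - (-3)·1.0000) / (11) = 0.3636
  β = (-5 - (1)·1.0000 - (4)·1.0000) / (-6) = 1.6667
  γ = (0 - (4)·1.0000 - (1)·1.0000) / (8) = -0.6250
Iteration 2:
  α = (5 - (4)·1.6667 - (-3)·-0.6250) / (11) = -0.3220
  β = (-5 - (1)·0.3636 - (4)·-0.6250) / (-6) = 0.4773
  γ = (0 - (4)·0.3636 - (1)·1.6667) / (8) = -0.3901
Residual b − A·x = (5.4625, -0.2538, 3.9315); ∞-norm = 5.4625

5.4625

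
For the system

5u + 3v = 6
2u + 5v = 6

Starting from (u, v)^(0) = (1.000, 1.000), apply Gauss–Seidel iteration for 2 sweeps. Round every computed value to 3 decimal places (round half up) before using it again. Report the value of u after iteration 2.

Iteration 1:
  u = (6 - (3)·1.000) / (5) = 0.600
  v = (6 - (2)·0.600) / (5) = 0.960
Iteration 2:
  u = (6 - (3)·0.960) / (5) = 0.624
  v = (6 - (2)·0.624) / (5) = 0.950

0.624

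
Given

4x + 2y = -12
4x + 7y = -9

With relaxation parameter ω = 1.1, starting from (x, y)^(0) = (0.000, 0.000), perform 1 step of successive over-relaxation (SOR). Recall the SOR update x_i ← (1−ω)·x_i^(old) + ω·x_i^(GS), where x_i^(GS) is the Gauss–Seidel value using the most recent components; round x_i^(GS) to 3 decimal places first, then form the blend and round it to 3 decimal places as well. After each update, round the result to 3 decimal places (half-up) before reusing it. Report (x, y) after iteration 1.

Iteration 1:
  x: GS value = (-12 - (2)·0.000) / (4) = -3.000;  x ← (1−ω)·0.000 + ω·-3.000 = -3.300
  y: GS value = (-9 - (4)·-3.300) / (7) = 0.600;  y ← (1−ω)·0.000 + ω·0.600 = 0.660

(-3.300, 0.660)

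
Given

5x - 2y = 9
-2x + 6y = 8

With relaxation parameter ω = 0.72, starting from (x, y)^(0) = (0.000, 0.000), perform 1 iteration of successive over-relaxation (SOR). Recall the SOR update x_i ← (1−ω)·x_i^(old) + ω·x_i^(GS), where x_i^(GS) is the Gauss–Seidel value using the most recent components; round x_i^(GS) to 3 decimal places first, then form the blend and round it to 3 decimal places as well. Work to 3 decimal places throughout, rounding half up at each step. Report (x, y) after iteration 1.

Iteration 1:
  x: GS value = (9 - (-2)·0.000) / (5) = 1.800;  x ← (1−ω)·0.000 + ω·1.800 = 1.296
  y: GS value = (8 - (-2)·1.296) / (6) = 1.765;  y ← (1−ω)·0.000 + ω·1.765 = 1.271

(1.296, 1.271)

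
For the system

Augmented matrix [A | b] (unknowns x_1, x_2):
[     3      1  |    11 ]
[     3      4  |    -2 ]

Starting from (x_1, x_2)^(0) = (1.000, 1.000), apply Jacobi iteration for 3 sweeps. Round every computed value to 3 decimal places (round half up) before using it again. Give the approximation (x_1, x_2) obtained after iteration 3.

(4.667, -3.562)

Iteration 1:
  x_1 = (11 - (1)·1.000) / (3) = 3.333
  x_2 = (-2 - (3)·1.000) / (4) = -1.250
Iteration 2:
  x_1 = (11 - (1)·-1.250) / (3) = 4.083
  x_2 = (-2 - (3)·3.333) / (4) = -3.000
Iteration 3:
  x_1 = (11 - (1)·-3.000) / (3) = 4.667
  x_2 = (-2 - (3)·4.083) / (4) = -3.562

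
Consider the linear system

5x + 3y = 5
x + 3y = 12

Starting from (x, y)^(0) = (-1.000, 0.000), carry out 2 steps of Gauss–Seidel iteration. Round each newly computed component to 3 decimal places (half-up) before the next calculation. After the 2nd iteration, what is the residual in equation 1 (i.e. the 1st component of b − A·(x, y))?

Iteration 1:
  x = (5 - (3)·0.000) / (5) = 1.000
  y = (12 - (1)·1.000) / (3) = 3.667
Iteration 2:
  x = (5 - (3)·3.667) / (5) = -1.200
  y = (12 - (1)·-1.200) / (3) = 4.400
Residual b − A·x = (-2.200, 0.000)

-2.200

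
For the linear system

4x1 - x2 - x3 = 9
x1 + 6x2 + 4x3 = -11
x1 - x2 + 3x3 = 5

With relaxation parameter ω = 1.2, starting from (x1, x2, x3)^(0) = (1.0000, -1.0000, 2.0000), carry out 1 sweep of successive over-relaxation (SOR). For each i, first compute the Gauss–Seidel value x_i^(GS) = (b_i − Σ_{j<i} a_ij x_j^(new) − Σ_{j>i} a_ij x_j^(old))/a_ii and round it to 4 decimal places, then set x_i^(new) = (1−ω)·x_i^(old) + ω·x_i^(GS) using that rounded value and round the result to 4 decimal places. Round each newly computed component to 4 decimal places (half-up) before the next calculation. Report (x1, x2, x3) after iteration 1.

(2.8000, -4.1600, -1.1840)

Iteration 1:
  x1: GS value = (9 - (-1)·-1.0000 - (-1)·2.0000) / (4) = 2.5000;  x1 ← (1−ω)·1.0000 + ω·2.5000 = 2.8000
  x2: GS value = (-11 - (1)·2.8000 - (4)·2.0000) / (6) = -3.6333;  x2 ← (1−ω)·-1.0000 + ω·-3.6333 = -4.1600
  x3: GS value = (5 - (1)·2.8000 - (-1)·-4.1600) / (3) = -0.6533;  x3 ← (1−ω)·2.0000 + ω·-0.6533 = -1.1840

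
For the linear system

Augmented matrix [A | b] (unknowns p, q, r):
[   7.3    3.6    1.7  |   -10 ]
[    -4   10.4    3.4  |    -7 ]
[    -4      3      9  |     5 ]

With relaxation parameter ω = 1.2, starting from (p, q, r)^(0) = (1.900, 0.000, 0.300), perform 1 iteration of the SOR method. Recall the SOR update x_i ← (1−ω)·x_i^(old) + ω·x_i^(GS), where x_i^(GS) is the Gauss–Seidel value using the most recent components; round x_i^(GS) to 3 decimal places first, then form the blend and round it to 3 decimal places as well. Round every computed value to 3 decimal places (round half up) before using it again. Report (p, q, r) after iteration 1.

Iteration 1:
  p: GS value = (-10 - (3.6)·0.000 - (1.7)·0.300) / (7.3) = -1.440;  p ← (1−ω)·1.900 + ω·-1.440 = -2.108
  q: GS value = (-7 - (-4)·-2.108 - (3.4)·0.300) / (10.4) = -1.582;  q ← (1−ω)·0.000 + ω·-1.582 = -1.898
  r: GS value = (5 - (-4)·-2.108 - (3)·-1.898) / (9) = 0.251;  r ← (1−ω)·0.300 + ω·0.251 = 0.241

(-2.108, -1.898, 0.241)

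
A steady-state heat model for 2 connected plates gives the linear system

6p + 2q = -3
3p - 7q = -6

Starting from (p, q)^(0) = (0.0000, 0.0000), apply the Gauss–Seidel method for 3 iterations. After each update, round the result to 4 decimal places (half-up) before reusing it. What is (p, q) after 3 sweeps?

Iteration 1:
  p = (-3 - (2)·0.0000) / (6) = -0.5000
  q = (-6 - (3)·-0.5000) / (-7) = 0.6429
Iteration 2:
  p = (-3 - (2)·0.6429) / (6) = -0.7143
  q = (-6 - (3)·-0.7143) / (-7) = 0.5510
Iteration 3:
  p = (-3 - (2)·0.5510) / (6) = -0.6837
  q = (-6 - (3)·-0.6837) / (-7) = 0.5641

(-0.6837, 0.5641)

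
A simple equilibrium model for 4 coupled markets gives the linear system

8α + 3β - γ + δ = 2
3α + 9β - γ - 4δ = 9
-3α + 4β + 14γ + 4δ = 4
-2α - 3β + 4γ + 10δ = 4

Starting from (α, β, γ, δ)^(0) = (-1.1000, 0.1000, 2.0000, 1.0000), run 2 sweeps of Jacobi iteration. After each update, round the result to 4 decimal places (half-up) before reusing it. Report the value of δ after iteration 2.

1.1832

Iteration 1:
  α = (2 - (3)·0.1000 - (-1)·2.0000 - (1)·1.0000) / (8) = 0.3375
  β = (9 - (3)·-1.1000 - (-1)·2.0000 - (-4)·1.0000) / (9) = 2.0333
  γ = (4 - (-3)·-1.1000 - (4)·0.1000 - (4)·1.0000) / (14) = -0.2643
  δ = (4 - (-2)·-1.1000 - (-3)·0.1000 - (4)·2.0000) / (10) = -0.5900
Iteration 2:
  α = (2 - (3)·2.0333 - (-1)·-0.2643 - (1)·-0.5900) / (8) = -0.4718
  β = (9 - (3)·0.3375 - (-1)·-0.2643 - (-4)·-0.5900) / (9) = 0.5959
  γ = (4 - (-3)·0.3375 - (4)·2.0333 - (4)·-0.5900) / (14) = -0.0543
  δ = (4 - (-2)·0.3375 - (-3)·2.0333 - (4)·-0.2643) / (10) = 1.1832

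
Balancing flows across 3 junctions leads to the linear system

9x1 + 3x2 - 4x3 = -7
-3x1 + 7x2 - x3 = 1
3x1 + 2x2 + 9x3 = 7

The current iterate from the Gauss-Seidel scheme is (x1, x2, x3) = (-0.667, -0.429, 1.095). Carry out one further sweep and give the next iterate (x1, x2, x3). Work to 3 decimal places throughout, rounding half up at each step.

One sweep:
  x1 = (-7 - (3)·-0.429 - (-4)·1.095) / (9) = -0.148
  x2 = (1 - (-3)·-0.148 - (-1)·1.095) / (7) = 0.236
  x3 = (7 - (3)·-0.148 - (2)·0.236) / (9) = 0.775

(-0.148, 0.236, 0.775)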